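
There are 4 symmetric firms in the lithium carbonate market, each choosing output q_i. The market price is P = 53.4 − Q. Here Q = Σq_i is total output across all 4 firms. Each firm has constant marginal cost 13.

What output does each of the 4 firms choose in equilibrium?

A representative firm's profit is π_i = q_i(53.4 − Q) − 13q_i, with Q = q_i + Σ_{j≠i} q_j.
First-order condition: 40.4 − 2q_i − Σ_{j≠i} q_j = 0.
With identical firms, set every q_j = q: then 40.4 − 2q − 3q = 0, i.e. q = 40.4/5 = 8.08.

8.08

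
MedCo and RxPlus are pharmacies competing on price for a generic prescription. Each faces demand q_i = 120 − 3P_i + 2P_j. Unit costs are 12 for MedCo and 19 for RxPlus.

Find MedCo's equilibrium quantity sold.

84.9375

MedCo's profit: π = (P_{MedCo} − 12)(120 − 3P_{MedCo} + 2P_{RxPlus}).
∂π/∂P_{MedCo} = 156 − 6P_{MedCo} + 2P_{RxPlus} = 0 ⇒ P_{MedCo} = 26 + (1/3)P_{RxPlus}.
Similarly P_{RxPlus} = 29.5 + (1/3)P_{MedCo}.
Substituting the second reaction function into the first: P_{MedCo} = 26 + (1/3)(29.5 + (1/3)P_{MedCo}), which gives (8/9)P_{MedCo} = 215/6 ⇒ P_{MedCo} = 40.3125.
Then P_{RxPlus} = 29.5 + (1/3)·40.3125 = 42.9375.
q_{MedCo} = 120 − 3·40.3125 + 2·42.9375 = 84.9375.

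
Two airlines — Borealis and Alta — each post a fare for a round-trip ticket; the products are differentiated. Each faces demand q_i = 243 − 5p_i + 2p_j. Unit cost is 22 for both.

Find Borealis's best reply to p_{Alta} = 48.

Borealis's profit: π = (p_{Borealis} − 22)(243 − 5p_{Borealis} + 2p_{Alta}).
∂π/∂p_{Borealis} = 353 − 10p_{Borealis} + 2p_{Alta} = 0 ⇒ p_{Borealis} = 35.3 + 0.2p_{Alta}.
At p_{Alta} = 48: p_{Borealis} = 35.3 + 0.2·48 = 44.9.

44.9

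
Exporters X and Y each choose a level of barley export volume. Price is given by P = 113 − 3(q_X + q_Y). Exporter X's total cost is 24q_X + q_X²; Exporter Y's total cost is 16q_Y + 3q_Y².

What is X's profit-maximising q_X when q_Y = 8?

Exporter X's profit: π = q_X(113 − 3(q_X + q_Y)) − 24q_X − q_X².
∂π/∂q_X = 89 − 8q_X − 3q_Y = 0, so q_X = 11.125 − 0.375q_Y.
At q_Y = 8: q_X = 11.125 − 0.375·8 = 8.125.

8.125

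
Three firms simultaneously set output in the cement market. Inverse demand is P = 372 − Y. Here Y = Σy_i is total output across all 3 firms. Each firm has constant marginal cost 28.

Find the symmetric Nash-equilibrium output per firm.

86

A representative firm's profit is π_i = y_i(372 − Y) − 28y_i, with Y = y_i + Σ_{j≠i} y_j.
First-order condition: 344 − 2y_i − Σ_{j≠i} y_j = 0.
In a symmetric equilibrium every firm chooses the same y, so Σ_{j≠i} y_j = 2y. The condition becomes 344 − 4y = 0, giving y = 344/4 = 86.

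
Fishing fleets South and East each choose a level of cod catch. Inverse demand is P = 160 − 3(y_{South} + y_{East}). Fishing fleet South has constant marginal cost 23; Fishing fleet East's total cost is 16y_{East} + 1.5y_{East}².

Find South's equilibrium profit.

950.52

Fishing fleet South's profit: π = y_{South}(160 − 3(y_{South} + y_{East})) − 23y_{South}.
∂π/∂y_{South} = 137 − 6y_{South} − 3y_{East} = 0, so y_{South} = 137/6 − 0.5y_{East}.
For East: ∂π/∂y_{East} = 144 − 9y_{East} − 3y_{South} = 0 ⇒ y_{East} = 16 − (1/3)y_{South}.
Solving the two reaction functions simultaneously: (1 − (−0.5)(−1/3))y_{South} = 137/6 − 0.5·16, so (5/6)y_{South} = 89/6 and y_{South} = 17.8.
Then y_{East} = 16 − (1/3)·17.8 = 151/15.
Price P = 160 − 3·(418/15) = 76.4.
South's profit: (76.4 − 23)·17.8 = 950.52.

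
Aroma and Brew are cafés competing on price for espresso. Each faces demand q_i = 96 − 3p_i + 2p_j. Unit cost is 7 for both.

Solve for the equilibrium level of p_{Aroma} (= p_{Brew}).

Aroma's profit: π = (p_{Aroma} − 7)(96 − 3p_{Aroma} + 2p_{Brew}).
∂π/∂p_{Aroma} = 117 − 6p_{Aroma} + 2p_{Brew} = 0 ⇒ p_{Aroma} = 19.5 + (1/3)p_{Brew}.
The game is symmetric, so in equilibrium p_{Brew} = p_{Aroma}: the reaction function gives (2/3)p_{Aroma} = 19.5, hence p_{Aroma} = 29.25.

29.25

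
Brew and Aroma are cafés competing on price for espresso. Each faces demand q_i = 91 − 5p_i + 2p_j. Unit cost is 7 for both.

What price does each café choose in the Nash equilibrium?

15.75

Brew's profit: π = (p_{Brew} − 7)(91 − 5p_{Brew} + 2p_{Aroma}).
∂π/∂p_{Brew} = 126 − 10p_{Brew} + 2p_{Aroma} = 0 ⇒ p_{Brew} = 12.6 + 0.2p_{Aroma}.
By symmetry p_{Aroma} = p_{Brew}; substituting into the reaction function, 0.8p_{Brew} = 12.6 and p_{Brew} = 15.75.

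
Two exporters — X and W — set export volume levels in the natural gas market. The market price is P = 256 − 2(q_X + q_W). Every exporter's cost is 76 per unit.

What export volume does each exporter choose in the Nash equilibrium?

Exporter X's profit: π = q_X(256 − 2(q_X + q_W)) − 76q_X.
∂π/∂q_X = 180 − 4q_X − 2q_W = 0, so q_X = 45 − 0.5q_W.
Setting q_X = q_W in the reaction function: q_X = 45 − 0.5q_X, so q_X = 45 / 1.5 = 30.

30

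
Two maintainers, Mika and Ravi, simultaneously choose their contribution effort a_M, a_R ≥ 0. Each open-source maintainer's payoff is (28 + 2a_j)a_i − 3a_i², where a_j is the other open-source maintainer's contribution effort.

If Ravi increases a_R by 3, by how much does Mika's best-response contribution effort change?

Mika's payoff is (28 + 2a_R)a_M − 3a_M².
∂π/∂a_M = 28 + 2a_R − 6a_M = 0, so a_M = 14/3 + (1/3)a_R.
The reaction-function slope is 1/3, so a 3-unit rise in a_R moves a_M by 1/3 × 3 = 1. Mika's best response rises — the actions are strategic complements.

1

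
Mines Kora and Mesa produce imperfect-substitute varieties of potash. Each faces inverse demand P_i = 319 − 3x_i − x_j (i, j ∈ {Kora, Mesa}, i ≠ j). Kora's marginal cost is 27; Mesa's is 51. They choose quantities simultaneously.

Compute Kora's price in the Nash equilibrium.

154.2

Mine Kora's profit: π = x_{Kora}(319 − 3x_{Kora} − x_{Mesa}) − 27x_{Kora}.
∂π/∂x_{Kora} = 292 − 6x_{Kora} − x_{Mesa} = 0 ⇒ x_{Kora} = 146/3 − (1/6)x_{Mesa}.
Similarly x_{Mesa} = 134/3 − (1/6)x_{Kora}.
Solving the two reaction functions simultaneously: (1 − (−1/6)(−1/6))x_{Kora} = 146/3 − (1/6)·(134/3), so (35/36)x_{Kora} = 371/9 and x_{Kora} = 42.4.
Then x_{Mesa} = 134/3 − (1/6)·42.4 = 37.6.
P_{Kora} = 319 − 3·42.4 − 37.6 = 154.2.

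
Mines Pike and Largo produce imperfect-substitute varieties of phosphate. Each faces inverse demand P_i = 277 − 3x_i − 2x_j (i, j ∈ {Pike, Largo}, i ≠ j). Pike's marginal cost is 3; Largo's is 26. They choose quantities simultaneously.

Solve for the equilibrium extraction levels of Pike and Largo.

Mine Pike's profit: π = x_{Pike}(277 − 3x_{Pike} − 2x_{Largo}) − 3x_{Pike}.
∂π/∂x_{Pike} = 274 − 6x_{Pike} − 2x_{Largo} = 0 ⇒ x_{Pike} = 137/3 − (1/3)x_{Largo}.
Similarly x_{Largo} = 251/6 − (1/3)x_{Pike}.
Plugging x_{Largo} into Pike's best response: x_{Pike} = 137/3 − (1/3)(251/6 − (1/3)x_{Pike}) ⇒ (8/9)x_{Pike} = 571/18, so x_{Pike} = 35.6875.
Then x_{Largo} = 251/6 − (1/3)·35.6875 = 29.9375.

35.6875, 29.9375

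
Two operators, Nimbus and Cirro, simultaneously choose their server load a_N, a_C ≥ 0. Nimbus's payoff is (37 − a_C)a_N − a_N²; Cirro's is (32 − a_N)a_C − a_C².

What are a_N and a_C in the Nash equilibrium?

Expanding Nimbus's payoff: 37a_N − a_Ca_N − a_N².
∂π/∂a_N = 37 − a_C − 2a_N = 0, so a_N = 18.5 − 0.5a_C.
Likewise for Cirro: a_C = 16 − 0.5a_N.
Solving the two reaction functions simultaneously: (1 − (−0.5)(−0.5))a_N = 18.5 − 0.5·16, so 0.75a_N = 10.5 and a_N = 14.
Then a_C = 16 − 0.5·14 = 9.

14, 9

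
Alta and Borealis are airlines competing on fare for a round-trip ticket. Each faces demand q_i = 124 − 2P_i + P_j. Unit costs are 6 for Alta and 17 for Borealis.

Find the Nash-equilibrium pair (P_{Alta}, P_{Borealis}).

Alta's profit: π = (P_{Alta} − 6)(124 − 2P_{Alta} + P_{Borealis}).
∂π/∂P_{Alta} = 136 − 4P_{Alta} + P_{Borealis} = 0 ⇒ P_{Alta} = 34 + 0.25P_{Borealis}.
Similarly P_{Borealis} = 39.5 + 0.25P_{Alta}.
Plugging P_{Borealis} into Alta's best response: P_{Alta} = 34 + 0.25(39.5 + 0.25P_{Alta}) ⇒ 0.9375P_{Alta} = 43.875, so P_{Alta} = 46.8.
Then P_{Borealis} = 39.5 + 0.25·46.8 = 51.2.

46.8, 51.2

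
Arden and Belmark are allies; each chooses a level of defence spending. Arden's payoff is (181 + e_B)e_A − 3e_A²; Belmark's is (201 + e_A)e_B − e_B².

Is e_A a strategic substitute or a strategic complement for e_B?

strategic complements

Expanding Arden's payoff: 181e_A + e_Be_A − 3e_A².
∂π/∂e_A = 181 + e_B − 6e_A = 0, so e_A = 181/6 + (1/6)e_B.
The best-response slope de_A/de_B = 1/6 > 0: the reaction function is upward-sloping, so the choices are strategic complements.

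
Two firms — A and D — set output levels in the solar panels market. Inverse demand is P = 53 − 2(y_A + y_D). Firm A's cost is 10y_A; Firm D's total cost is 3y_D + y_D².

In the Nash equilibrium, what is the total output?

13.6

Firm A's profit: π = y_A(53 − 2(y_A + y_D)) − 10y_A.
∂π/∂y_A = 43 − 4y_A − 2y_D = 0, so y_A = 10.75 − 0.5y_D.
For D: ∂π/∂y_D = 50 − 6y_D − 2y_A = 0 ⇒ y_D = 25/3 − (1/3)y_A.
Substituting the second reaction function into the first: y_A = 10.75 − 0.5(25/3 − (1/3)y_A), which gives (5/6)y_A = 79/12 ⇒ y_A = 7.9.
Then y_D = 25/3 − (1/3)·7.9 = 5.7.
Total output: 7.9 + 5.7 = 13.6.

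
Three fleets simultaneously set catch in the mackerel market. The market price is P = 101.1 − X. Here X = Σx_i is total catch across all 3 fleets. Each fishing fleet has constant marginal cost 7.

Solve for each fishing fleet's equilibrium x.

A representative fishing fleet's profit is π_i = x_i(101.1 − X) − 7x_i, with X = x_i + Σ_{j≠i} x_j.
First-order condition: 94.1 − 2x_i − Σ_{j≠i} x_j = 0.
With identical fishing fleets, set every x_j = x: then 94.1 − 2x − 2x = 0, i.e. x = 94.1/4 = 23.525.

23.525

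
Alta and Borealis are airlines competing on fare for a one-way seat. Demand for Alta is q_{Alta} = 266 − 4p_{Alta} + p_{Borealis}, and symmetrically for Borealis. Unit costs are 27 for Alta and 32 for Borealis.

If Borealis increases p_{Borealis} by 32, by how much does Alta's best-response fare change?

Alta's profit: π = (p_{Alta} − 27)(266 − 4p_{Alta} + p_{Borealis}).
∂π/∂p_{Alta} = 374 − 8p_{Alta} + p_{Borealis} = 0 ⇒ p_{Alta} = 46.75 + 0.125p_{Borealis}.
The reaction-function slope is 0.125, so a 32-unit rise in p_{Borealis} moves p_{Alta} by 0.125 × 32 = 4. Alta's best response rises — the actions are strategic complements.

4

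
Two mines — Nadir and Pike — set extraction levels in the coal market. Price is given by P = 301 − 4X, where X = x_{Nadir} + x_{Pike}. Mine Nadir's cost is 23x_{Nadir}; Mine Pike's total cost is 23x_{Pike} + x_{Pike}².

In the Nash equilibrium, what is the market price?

Mine Nadir's profit: π = x_{Nadir}(301 − 4(x_{Nadir} + x_{Pike})) − 23x_{Nadir}.
∂π/∂x_{Nadir} = 278 − 8x_{Nadir} − 4x_{Pike} = 0, so x_{Nadir} = 34.75 − 0.5x_{Pike}.
For Pike: ∂π/∂x_{Pike} = 278 − 10x_{Pike} − 4x_{Nadir} = 0 ⇒ x_{Pike} = 27.8 − 0.4x_{Nadir}.
Solving the two reaction functions simultaneously: (1 − (−0.5)(−0.4))x_{Nadir} = 34.75 − 0.5·27.8, so 0.8x_{Nadir} = 20.85 and x_{Nadir} = 26.0625.
Then x_{Pike} = 27.8 − 0.4·26.0625 = 17.375.
Equilibrium price: P = 301 − 4·43.4375 = 127.25.

127.25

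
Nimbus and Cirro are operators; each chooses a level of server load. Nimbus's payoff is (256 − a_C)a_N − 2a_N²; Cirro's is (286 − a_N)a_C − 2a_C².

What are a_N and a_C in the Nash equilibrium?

Expanding Nimbus's payoff: 256a_N − a_Ca_N − 2a_N².
∂π/∂a_N = 256 − a_C − 4a_N = 0, so a_N = 64 − 0.25a_C.
Likewise for Cirro: a_C = 71.5 − 0.25a_N.
Plugging a_C into Nimbus's best response: a_N = 64 − 0.25(71.5 − 0.25a_N) ⇒ 0.9375a_N = 46.125, so a_N = 49.2.
Then a_C = 71.5 − 0.25·49.2 = 59.2.

49.2, 59.2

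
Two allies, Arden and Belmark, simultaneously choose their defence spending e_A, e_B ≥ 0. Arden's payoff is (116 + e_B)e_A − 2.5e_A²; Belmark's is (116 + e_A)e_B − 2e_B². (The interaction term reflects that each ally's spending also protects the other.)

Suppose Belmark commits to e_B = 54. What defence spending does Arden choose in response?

Expanding Arden's payoff: 116e_A + e_Be_A − 2.5e_A².
∂π/∂e_A = 116 + e_B − 5e_A = 0, so e_A = 23.2 + 0.2e_B.
At e_B = 54: e_A = 23.2 + 0.2·54 = 34.

34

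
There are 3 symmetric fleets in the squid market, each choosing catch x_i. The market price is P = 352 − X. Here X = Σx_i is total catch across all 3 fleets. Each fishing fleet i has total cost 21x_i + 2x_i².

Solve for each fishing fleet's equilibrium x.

A representative fishing fleet's profit is π_i = x_i(352 − X) − 21x_i − 2x_i², with X = x_i + Σ_{j≠i} x_j.
First-order condition: 331 − 6x_i − Σ_{j≠i} x_j = 0.
With identical fishing fleets, set every x_j = x: then 331 − 6x − 2x = 0, i.e. x = 331/8 = 41.375.

41.375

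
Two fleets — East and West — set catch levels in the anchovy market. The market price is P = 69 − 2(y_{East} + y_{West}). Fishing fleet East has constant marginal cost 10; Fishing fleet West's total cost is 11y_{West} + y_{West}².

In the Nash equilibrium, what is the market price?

33.8

Fishing fleet East's profit: π = y_{East}(69 − 2(y_{East} + y_{West})) − 10y_{East}.
∂π/∂y_{East} = 59 − 4y_{East} − 2y_{West} = 0, so y_{East} = 14.75 − 0.5y_{West}.
For West: ∂π/∂y_{West} = 58 − 6y_{West} − 2y_{East} = 0 ⇒ y_{West} = 29/3 − (1/3)y_{East}.
Plugging y_{West} into East's best response: y_{East} = 14.75 − 0.5(29/3 − (1/3)y_{East}) ⇒ (5/6)y_{East} = 119/12, so y_{East} = 11.9.
Then y_{West} = 29/3 − (1/3)·11.9 = 5.7.
Equilibrium price: P = 69 − 2·17.6 = 33.8.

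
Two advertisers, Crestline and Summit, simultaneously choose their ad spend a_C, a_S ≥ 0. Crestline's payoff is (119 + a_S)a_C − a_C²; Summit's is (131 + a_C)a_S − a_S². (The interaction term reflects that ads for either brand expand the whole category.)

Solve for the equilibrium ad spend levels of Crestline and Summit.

123, 127

Expanding Crestline's payoff: 119a_C + a_Sa_C − a_C².
∂π/∂a_C = 119 + a_S − 2a_C = 0, so a_C = 59.5 + 0.5a_S.
Likewise for Summit: a_S = 65.5 + 0.5a_C.
Plugging a_S into Crestline's best response: a_C = 59.5 + 0.5(65.5 + 0.5a_C) ⇒ 0.75a_C = 92.25, so a_C = 123.
Then a_S = 65.5 + 0.5·123 = 127.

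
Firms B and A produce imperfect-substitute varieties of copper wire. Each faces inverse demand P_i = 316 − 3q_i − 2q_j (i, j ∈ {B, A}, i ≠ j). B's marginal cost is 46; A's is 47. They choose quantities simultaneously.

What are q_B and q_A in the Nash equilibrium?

Firm B's profit: π = q_B(316 − 3q_B − 2q_A) − 46q_B.
∂π/∂q_B = 270 − 6q_B − 2q_A = 0 ⇒ q_B = 45 − (1/3)q_A.
Similarly q_A = 269/6 − (1/3)q_B.
Solving the two reaction functions simultaneously: (1 − (−1/3)(−1/3))q_B = 45 − (1/3)·(269/6), so (8/9)q_B = 541/18 and q_B = 33.8125.
Then q_A = 269/6 − (1/3)·33.8125 = 33.5625.

33.8125, 33.5625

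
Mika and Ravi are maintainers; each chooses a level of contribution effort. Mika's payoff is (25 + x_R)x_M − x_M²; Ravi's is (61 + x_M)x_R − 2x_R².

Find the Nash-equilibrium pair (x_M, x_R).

Expanding Mika's payoff: 25x_M + x_Rx_M − x_M².
∂π/∂x_M = 25 + x_R − 2x_M = 0, so x_M = 12.5 + 0.5x_R.
Likewise for Ravi: x_R = 15.25 + 0.25x_M.
Solving the two reaction functions simultaneously: (1 − (0.5)(0.25))x_M = 12.5 + 0.5·15.25, so 0.875x_M = 20.125 and x_M = 23.
Then x_R = 15.25 + 0.25·23 = 21.

23, 21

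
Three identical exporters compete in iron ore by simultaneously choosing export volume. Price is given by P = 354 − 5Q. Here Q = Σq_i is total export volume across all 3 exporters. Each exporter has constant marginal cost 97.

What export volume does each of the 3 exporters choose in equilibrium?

A representative exporter's profit is π_i = q_i(354 − 5Q) − 97q_i, with Q = q_i + Σ_{j≠i} q_j.
First-order condition: 257 − 10q_i − 5Σ_{j≠i} q_j = 0.
With identical exporters, set every q_j = q: then 257 − 10q − 10q = 0, i.e. q = 257/20 = 12.85.

12.85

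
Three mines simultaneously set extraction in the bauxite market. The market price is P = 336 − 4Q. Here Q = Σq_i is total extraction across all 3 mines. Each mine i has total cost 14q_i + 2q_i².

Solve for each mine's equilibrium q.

A representative mine's profit is π_i = q_i(336 − 4Q) − 14q_i − 2q_i², with Q = q_i + Σ_{j≠i} q_j.
First-order condition: 322 − 12q_i − 4Σ_{j≠i} q_j = 0.
In a symmetric equilibrium every mine chooses the same q, so Σ_{j≠i} q_j = 2q. The condition becomes 322 − 20q = 0, giving q = 322/20 = 16.1.

16.1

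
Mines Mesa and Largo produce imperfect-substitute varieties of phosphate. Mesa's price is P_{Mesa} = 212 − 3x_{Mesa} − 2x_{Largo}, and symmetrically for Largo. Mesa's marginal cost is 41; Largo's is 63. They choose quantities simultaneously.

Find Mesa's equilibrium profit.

Mine Mesa's profit: π = x_{Mesa}(212 − 3x_{Mesa} − 2x_{Largo}) − 41x_{Mesa}.
∂π/∂x_{Mesa} = 171 − 6x_{Mesa} − 2x_{Largo} = 0 ⇒ x_{Mesa} = 28.5 − (1/3)x_{Largo}.
Similarly x_{Largo} = 149/6 − (1/3)x_{Mesa}.
Plugging x_{Largo} into Mesa's best response: x_{Mesa} = 28.5 − (1/3)(149/6 − (1/3)x_{Mesa}) ⇒ (8/9)x_{Mesa} = 182/9, so x_{Mesa} = 22.75.
Then x_{Largo} = 149/6 − (1/3)·22.75 = 17.25.
P_{Mesa} = 212 − 3·22.75 − 2·17.25 = 109.25.
Profit = (109.25 − 41)·22.75 = 1552.6875.

1552.6875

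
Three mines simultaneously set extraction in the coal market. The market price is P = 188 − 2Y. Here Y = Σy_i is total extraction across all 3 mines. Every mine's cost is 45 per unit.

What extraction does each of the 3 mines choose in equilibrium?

17.875

A representative mine's profit is π_i = y_i(188 − 2Y) − 45y_i, with Y = y_i + Σ_{j≠i} y_j.
First-order condition: 143 − 4y_i − 2Σ_{j≠i} y_j = 0.
With identical mines, set every y_j = y: then 143 − 4y − 4y = 0, i.e. y = 143/8 = 17.875.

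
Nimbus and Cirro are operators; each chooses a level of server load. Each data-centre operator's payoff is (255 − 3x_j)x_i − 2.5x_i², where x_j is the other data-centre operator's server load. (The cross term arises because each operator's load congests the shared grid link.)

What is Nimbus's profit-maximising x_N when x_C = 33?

Nimbus's payoff is (255 − 3x_C)x_N − 2.5x_N².
∂π/∂x_N = 255 − 3x_C − 5x_N = 0, so x_N = 51 − 0.6x_C.
At x_C = 33: x_N = 51 − 0.6·33 = 31.2.

31.2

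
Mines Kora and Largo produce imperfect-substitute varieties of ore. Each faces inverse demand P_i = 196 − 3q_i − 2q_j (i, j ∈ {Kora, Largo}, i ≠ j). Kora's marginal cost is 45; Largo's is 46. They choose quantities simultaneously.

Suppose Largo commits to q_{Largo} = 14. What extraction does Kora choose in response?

20.5

Mine Kora's profit: π = q_{Kora}(196 − 3q_{Kora} − 2q_{Largo}) − 45q_{Kora}.
∂π/∂q_{Kora} = 151 − 6q_{Kora} − 2q_{Largo} = 0 ⇒ q_{Kora} = 151/6 − (1/3)q_{Largo}.
At q_{Largo} = 14: q_{Kora} = 151/6 − (1/3)·14 = 20.5.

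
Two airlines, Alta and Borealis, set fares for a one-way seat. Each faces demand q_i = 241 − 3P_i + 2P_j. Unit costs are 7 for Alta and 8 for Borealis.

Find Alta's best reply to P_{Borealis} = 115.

Alta's profit: π = (P_{Alta} − 7)(241 − 3P_{Alta} + 2P_{Borealis}).
∂π/∂P_{Alta} = 262 − 6P_{Alta} + 2P_{Borealis} = 0 ⇒ P_{Alta} = 131/3 + (1/3)P_{Borealis}.
At P_{Borealis} = 115: P_{Alta} = 131/3 + (1/3)·115 = 82.

82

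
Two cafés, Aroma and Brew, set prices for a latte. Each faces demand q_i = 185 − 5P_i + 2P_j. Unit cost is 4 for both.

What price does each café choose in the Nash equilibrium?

25.625

Aroma's profit: π = (P_{Aroma} − 4)(185 − 5P_{Aroma} + 2P_{Brew}).
∂π/∂P_{Aroma} = 205 − 10P_{Aroma} + 2P_{Brew} = 0 ⇒ P_{Aroma} = 20.5 + 0.2P_{Brew}.
Setting P_{Aroma} = P_{Brew} in the reaction function: P_{Aroma} = 20.5 + 0.2P_{Aroma}, so P_{Aroma} = 20.5 / 0.8 = 25.625.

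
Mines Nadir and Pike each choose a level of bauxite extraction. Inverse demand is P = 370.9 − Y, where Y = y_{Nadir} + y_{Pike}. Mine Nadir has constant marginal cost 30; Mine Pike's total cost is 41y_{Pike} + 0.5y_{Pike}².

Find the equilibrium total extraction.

202.34

Mine Nadir's profit: π = y_{Nadir}(370.9 − (y_{Nadir} + y_{Pike})) − 30y_{Nadir}.
∂π/∂y_{Nadir} = 340.9 − 2y_{Nadir} − y_{Pike} = 0, so y_{Nadir} = 170.45 − 0.5y_{Pike}.
For Pike: ∂π/∂y_{Pike} = 329.9 − 3y_{Pike} − y_{Nadir} = 0 ⇒ y_{Pike} = 3299/30 − (1/3)y_{Nadir}.
Substituting the second reaction function into the first: y_{Nadir} = 170.45 − 0.5(3299/30 − (1/3)y_{Nadir}), which gives (5/6)y_{Nadir} = 1732/15 ⇒ y_{Nadir} = 138.56.
Then y_{Pike} = 3299/30 − (1/3)·138.56 = 63.78.
Total extraction: 138.56 + 63.78 = 202.34.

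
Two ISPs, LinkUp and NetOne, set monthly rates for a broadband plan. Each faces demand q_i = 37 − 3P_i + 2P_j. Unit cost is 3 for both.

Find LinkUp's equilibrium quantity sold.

25.5

LinkUp's profit: π = (P_{LinkUp} − 3)(37 − 3P_{LinkUp} + 2P_{NetOne}).
∂π/∂P_{LinkUp} = 46 − 6P_{LinkUp} + 2P_{NetOne} = 0 ⇒ P_{LinkUp} = 23/3 + (1/3)P_{NetOne}.
The game is symmetric, so in equilibrium P_{NetOne} = P_{LinkUp}: the reaction function gives (2/3)P_{LinkUp} = 23/3, hence P_{LinkUp} = 11.5.
q_{LinkUp} = 37 − 3·11.5 + 2·11.5 = 25.5.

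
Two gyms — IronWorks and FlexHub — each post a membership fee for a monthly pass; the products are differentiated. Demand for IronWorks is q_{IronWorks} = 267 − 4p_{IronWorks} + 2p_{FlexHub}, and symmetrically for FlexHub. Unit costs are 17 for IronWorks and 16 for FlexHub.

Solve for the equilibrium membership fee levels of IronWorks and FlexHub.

55.7, 55.3

IronWorks's profit: π = (p_{IronWorks} − 17)(267 − 4p_{IronWorks} + 2p_{FlexHub}).
∂π/∂p_{IronWorks} = 335 − 8p_{IronWorks} + 2p_{FlexHub} = 0 ⇒ p_{IronWorks} = 41.875 + 0.25p_{FlexHub}.
Similarly p_{FlexHub} = 41.375 + 0.25p_{IronWorks}.
Substituting the second reaction function into the first: p_{IronWorks} = 41.875 + 0.25(41.375 + 0.25p_{IronWorks}), which gives 0.9375p_{IronWorks} = 1671/32 ⇒ p_{IronWorks} = 55.7.
Then p_{FlexHub} = 41.375 + 0.25·55.7 = 55.3.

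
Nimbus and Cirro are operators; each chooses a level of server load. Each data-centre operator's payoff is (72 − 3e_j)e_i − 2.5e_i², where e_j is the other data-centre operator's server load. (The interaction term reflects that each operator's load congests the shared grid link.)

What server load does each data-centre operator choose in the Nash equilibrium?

9

Nimbus's payoff is (72 − 3e_C)e_N − 2.5e_N².
∂π/∂e_N = 72 − 3e_C − 5e_N = 0, so e_N = 14.4 − 0.6e_C.
Setting e_N = e_C in the reaction function: e_N = 14.4 − 0.6e_N, so e_N = 14.4 / 1.6 = 9.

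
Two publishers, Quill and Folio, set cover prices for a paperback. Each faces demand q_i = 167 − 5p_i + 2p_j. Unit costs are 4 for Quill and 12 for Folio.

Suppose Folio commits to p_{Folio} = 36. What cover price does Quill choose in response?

Quill's profit: π = (p_{Quill} − 4)(167 − 5p_{Quill} + 2p_{Folio}).
∂π/∂p_{Quill} = 187 − 10p_{Quill} + 2p_{Folio} = 0 ⇒ p_{Quill} = 18.7 + 0.2p_{Folio}.
At p_{Folio} = 36: p_{Quill} = 18.7 + 0.2·36 = 25.9.

25.9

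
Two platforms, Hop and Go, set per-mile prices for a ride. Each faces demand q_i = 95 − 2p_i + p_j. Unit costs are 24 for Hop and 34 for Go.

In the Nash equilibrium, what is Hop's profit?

1250

Hop's profit: π = (p_{Hop} − 24)(95 − 2p_{Hop} + p_{Go}).
∂π/∂p_{Hop} = 143 − 4p_{Hop} + p_{Go} = 0 ⇒ p_{Hop} = 35.75 + 0.25p_{Go}.
Similarly p_{Go} = 40.75 + 0.25p_{Hop}.
Solving the two reaction functions simultaneously: (1 − (0.25)(0.25))p_{Hop} = 35.75 + 0.25·40.75, so 0.9375p_{Hop} = 45.9375 and p_{Hop} = 49.
Then p_{Go} = 40.75 + 0.25·49 = 53.
q_{Hop} = 95 − 2·49 + 53 = 50.
Profit = (49 − 24)·50 = 1250.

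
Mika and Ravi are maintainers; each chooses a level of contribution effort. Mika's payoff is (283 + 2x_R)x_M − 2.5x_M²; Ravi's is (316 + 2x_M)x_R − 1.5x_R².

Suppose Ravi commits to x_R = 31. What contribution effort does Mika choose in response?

Expanding Mika's payoff: 283x_M + 2x_Rx_M − 2.5x_M².
∂π/∂x_M = 283 + 2x_R − 5x_M = 0, so x_M = 56.6 + 0.4x_R.
At x_R = 31: x_M = 56.6 + 0.4·31 = 69.

69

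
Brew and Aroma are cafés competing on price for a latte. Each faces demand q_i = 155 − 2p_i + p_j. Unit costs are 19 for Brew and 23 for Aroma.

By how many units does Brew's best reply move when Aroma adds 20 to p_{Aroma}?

Brew's profit: π = (p_{Brew} − 19)(155 − 2p_{Brew} + p_{Aroma}).
∂π/∂p_{Brew} = 193 − 4p_{Brew} + p_{Aroma} = 0 ⇒ p_{Brew} = 48.25 + 0.25p_{Aroma}.
The reaction-function slope is 0.25, so a 20-unit rise in p_{Aroma} moves p_{Brew} by 0.25 × 20 = 5. Brew's best response rises — the actions are strategic complements.

5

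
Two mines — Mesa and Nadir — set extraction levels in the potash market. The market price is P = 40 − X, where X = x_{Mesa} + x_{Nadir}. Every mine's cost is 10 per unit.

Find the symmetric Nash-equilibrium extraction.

Mine Mesa's profit: π = x_{Mesa}(40 − (x_{Mesa} + x_{Nadir})) − 10x_{Mesa}.
∂π/∂x_{Mesa} = 30 − 2x_{Mesa} − x_{Nadir} = 0, so x_{Mesa} = 15 − 0.5x_{Nadir}.
By symmetry x_{Nadir} = x_{Mesa}; substituting into the reaction function, 1.5x_{Mesa} = 15 and x_{Mesa} = 10.

10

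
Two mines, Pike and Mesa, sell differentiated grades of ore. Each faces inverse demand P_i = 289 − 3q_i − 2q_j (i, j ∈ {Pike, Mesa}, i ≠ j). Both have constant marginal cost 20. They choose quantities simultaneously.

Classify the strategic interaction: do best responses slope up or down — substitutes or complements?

Mine Pike's profit: π = q_{Pike}(289 − 3q_{Pike} − 2q_{Mesa}) − 20q_{Pike}.
∂π/∂q_{Pike} = 269 − 6q_{Pike} − 2q_{Mesa} = 0 ⇒ q_{Pike} = 269/6 − (1/3)q_{Mesa}.
The best-response slope dq_{Pike}/dq_{Mesa} = −1/3 < 0: the reaction function is downward-sloping, so the choices are strategic substitutes.

strategic substitutes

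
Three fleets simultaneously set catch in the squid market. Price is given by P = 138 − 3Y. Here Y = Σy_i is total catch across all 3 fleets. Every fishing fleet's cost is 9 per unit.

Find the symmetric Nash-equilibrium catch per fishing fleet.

10.75

A representative fishing fleet's profit is π_i = y_i(138 − 3Y) − 9y_i, with Y = y_i + Σ_{j≠i} y_j.
First-order condition: 129 − 6y_i − 3Σ_{j≠i} y_j = 0.
Imposing symmetry (y_j = y for all j) turns Σ_{j≠i} y_j into 2y, so 129 = 12y and y = 10.75.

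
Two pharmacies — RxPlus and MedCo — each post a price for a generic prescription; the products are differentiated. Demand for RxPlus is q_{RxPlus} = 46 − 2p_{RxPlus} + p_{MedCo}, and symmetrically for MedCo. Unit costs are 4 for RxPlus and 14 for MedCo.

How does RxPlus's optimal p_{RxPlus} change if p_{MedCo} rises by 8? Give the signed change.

RxPlus's profit: π = (p_{RxPlus} − 4)(46 − 2p_{RxPlus} + p_{MedCo}).
∂π/∂p_{RxPlus} = 54 − 4p_{RxPlus} + p_{MedCo} = 0 ⇒ p_{RxPlus} = 13.5 + 0.25p_{MedCo}.
The reaction-function slope is 0.25, so an 8-unit rise in p_{MedCo} moves p_{RxPlus} by 0.25 × 8 = 2. RxPlus's best response rises — the actions are strategic complements.

2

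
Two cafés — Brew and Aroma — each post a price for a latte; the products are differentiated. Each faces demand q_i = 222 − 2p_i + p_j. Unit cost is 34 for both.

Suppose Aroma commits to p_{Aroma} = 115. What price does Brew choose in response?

Brew's profit: π = (p_{Brew} − 34)(222 − 2p_{Brew} + p_{Aroma}).
∂π/∂p_{Brew} = 290 − 4p_{Brew} + p_{Aroma} = 0 ⇒ p_{Brew} = 72.5 + 0.25p_{Aroma}.
At p_{Aroma} = 115: p_{Brew} = 72.5 + 0.25·115 = 101.25.

101.25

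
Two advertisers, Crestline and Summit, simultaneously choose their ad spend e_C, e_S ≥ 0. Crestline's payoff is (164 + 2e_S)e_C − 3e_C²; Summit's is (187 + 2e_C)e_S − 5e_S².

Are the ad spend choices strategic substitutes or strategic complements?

Expanding Crestline's payoff: 164e_C + 2e_Se_C − 3e_C².
∂π/∂e_C = 164 + 2e_S − 6e_C = 0, so e_C = 82/3 + (1/3)e_S.
The best-response slope de_C/de_S = 1/3 > 0: the reaction function is upward-sloping, so the choices are strategic complements.

strategic complements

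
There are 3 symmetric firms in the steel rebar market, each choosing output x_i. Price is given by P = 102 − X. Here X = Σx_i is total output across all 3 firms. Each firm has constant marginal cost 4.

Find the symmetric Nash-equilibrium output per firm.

A representative firm's profit is π_i = x_i(102 − X) − 4x_i, with X = x_i + Σ_{j≠i} x_j.
First-order condition: 98 − 2x_i − Σ_{j≠i} x_j = 0.
With identical firms, set every x_j = x: then 98 − 2x − 2x = 0, i.e. x = 98/4 = 24.5.

24.5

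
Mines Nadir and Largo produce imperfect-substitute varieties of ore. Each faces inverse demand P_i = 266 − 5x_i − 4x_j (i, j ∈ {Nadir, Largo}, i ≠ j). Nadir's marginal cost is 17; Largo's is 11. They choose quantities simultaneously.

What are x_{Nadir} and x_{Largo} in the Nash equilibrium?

Mine Nadir's profit: π = x_{Nadir}(266 − 5x_{Nadir} − 4x_{Largo}) − 17x_{Nadir}.
∂π/∂x_{Nadir} = 249 − 10x_{Nadir} − 4x_{Largo} = 0 ⇒ x_{Nadir} = 24.9 − 0.4x_{Largo}.
Similarly x_{Largo} = 25.5 − 0.4x_{Nadir}.
Plugging x_{Largo} into Nadir's best response: x_{Nadir} = 24.9 − 0.4(25.5 − 0.4x_{Nadir}) ⇒ 0.84x_{Nadir} = 14.7, so x_{Nadir} = 17.5.
Then x_{Largo} = 25.5 − 0.4·17.5 = 18.5.

17.5, 18.5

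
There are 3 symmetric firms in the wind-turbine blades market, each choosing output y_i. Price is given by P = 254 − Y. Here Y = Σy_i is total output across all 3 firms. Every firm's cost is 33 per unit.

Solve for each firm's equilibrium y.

A representative firm's profit is π_i = y_i(254 − Y) − 33y_i, with Y = y_i + Σ_{j≠i} y_j.
First-order condition: 221 − 2y_i − Σ_{j≠i} y_j = 0.
In a symmetric equilibrium every firm chooses the same y, so Σ_{j≠i} y_j = 2y. The condition becomes 221 − 4y = 0, giving y = 221/4 = 55.25.

55.25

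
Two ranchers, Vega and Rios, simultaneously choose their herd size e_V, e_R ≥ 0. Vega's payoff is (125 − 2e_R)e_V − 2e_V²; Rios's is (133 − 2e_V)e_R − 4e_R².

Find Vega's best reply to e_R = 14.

Expanding Vega's payoff: 125e_V − 2e_Re_V − 2e_V².
∂π/∂e_V = 125 − 2e_R − 4e_V = 0, so e_V = 31.25 − 0.5e_R.
At e_R = 14: e_V = 31.25 − 0.5·14 = 24.25.

24.25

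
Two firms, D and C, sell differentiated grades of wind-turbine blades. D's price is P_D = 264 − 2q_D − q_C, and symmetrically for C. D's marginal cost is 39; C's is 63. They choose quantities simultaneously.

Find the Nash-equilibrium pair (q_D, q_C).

Firm D's profit: π = q_D(264 − 2q_D − q_C) − 39q_D.
∂π/∂q_D = 225 − 4q_D − q_C = 0 ⇒ q_D = 56.25 − 0.25q_C.
Similarly q_C = 50.25 − 0.25q_D.
Substituting the second reaction function into the first: q_D = 56.25 − 0.25(50.25 − 0.25q_D), which gives 0.9375q_D = 43.6875 ⇒ q_D = 46.6.
Then q_C = 50.25 − 0.25·46.6 = 38.6.

46.6, 38.6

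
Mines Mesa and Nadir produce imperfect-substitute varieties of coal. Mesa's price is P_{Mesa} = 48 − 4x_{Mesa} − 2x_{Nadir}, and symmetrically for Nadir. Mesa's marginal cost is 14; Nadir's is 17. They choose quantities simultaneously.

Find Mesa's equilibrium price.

Mine Mesa's profit: π = x_{Mesa}(48 − 4x_{Mesa} − 2x_{Nadir}) − 14x_{Mesa}.
∂π/∂x_{Mesa} = 34 − 8x_{Mesa} − 2x_{Nadir} = 0 ⇒ x_{Mesa} = 4.25 − 0.25x_{Nadir}.
Similarly x_{Nadir} = 3.875 − 0.25x_{Mesa}.
Substituting the second reaction function into the first: x_{Mesa} = 4.25 − 0.25(3.875 − 0.25x_{Mesa}), which gives 0.9375x_{Mesa} = 105/32 ⇒ x_{Mesa} = 3.5.
Then x_{Nadir} = 3.875 − 0.25·3.5 = 3.
P_{Mesa} = 48 − 4·3.5 − 2·3 = 28.

28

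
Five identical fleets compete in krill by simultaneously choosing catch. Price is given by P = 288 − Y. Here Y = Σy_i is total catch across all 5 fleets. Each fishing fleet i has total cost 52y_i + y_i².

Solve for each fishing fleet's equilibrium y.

29.5

A representative fishing fleet's profit is π_i = y_i(288 − Y) − 52y_i − y_i², with Y = y_i + Σ_{j≠i} y_j.
First-order condition: 236 − 4y_i − Σ_{j≠i} y_j = 0.
Imposing symmetry (y_j = y for all j) turns Σ_{j≠i} y_j into 4y, so 236 = 8y and y = 29.5.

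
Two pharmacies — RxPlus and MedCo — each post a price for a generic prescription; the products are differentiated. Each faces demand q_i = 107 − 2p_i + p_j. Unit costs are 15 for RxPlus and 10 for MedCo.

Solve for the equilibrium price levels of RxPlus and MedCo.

45, 43

RxPlus's profit: π = (p_{RxPlus} − 15)(107 − 2p_{RxPlus} + p_{MedCo}).
∂π/∂p_{RxPlus} = 137 − 4p_{RxPlus} + p_{MedCo} = 0 ⇒ p_{RxPlus} = 34.25 + 0.25p_{MedCo}.
Similarly p_{MedCo} = 31.75 + 0.25p_{RxPlus}.
Plugging p_{MedCo} into RxPlus's best response: p_{RxPlus} = 34.25 + 0.25(31.75 + 0.25p_{RxPlus}) ⇒ 0.9375p_{RxPlus} = 42.1875, so p_{RxPlus} = 45.
Then p_{MedCo} = 31.75 + 0.25·45 = 43.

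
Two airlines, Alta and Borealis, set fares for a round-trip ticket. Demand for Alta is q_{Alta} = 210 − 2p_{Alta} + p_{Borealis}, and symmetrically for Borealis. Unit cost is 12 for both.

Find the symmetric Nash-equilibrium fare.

78

Alta's profit: π = (p_{Alta} − 12)(210 − 2p_{Alta} + p_{Borealis}).
∂π/∂p_{Alta} = 234 − 4p_{Alta} + p_{Borealis} = 0 ⇒ p_{Alta} = 58.5 + 0.25p_{Borealis}.
By symmetry p_{Borealis} = p_{Alta}; substituting into the reaction function, 0.75p_{Alta} = 58.5 and p_{Alta} = 78.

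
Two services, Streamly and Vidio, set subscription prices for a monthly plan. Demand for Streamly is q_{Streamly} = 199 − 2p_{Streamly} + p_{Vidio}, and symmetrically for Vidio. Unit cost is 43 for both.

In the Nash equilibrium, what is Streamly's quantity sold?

104

Streamly's profit: π = (p_{Streamly} − 43)(199 − 2p_{Streamly} + p_{Vidio}).
∂π/∂p_{Streamly} = 285 − 4p_{Streamly} + p_{Vidio} = 0 ⇒ p_{Streamly} = 71.25 + 0.25p_{Vidio}.
By symmetry p_{Vidio} = p_{Streamly}; substituting into the reaction function, 0.75p_{Streamly} = 71.25 and p_{Streamly} = 95.
q_{Streamly} = 199 − 2·95 + 95 = 104.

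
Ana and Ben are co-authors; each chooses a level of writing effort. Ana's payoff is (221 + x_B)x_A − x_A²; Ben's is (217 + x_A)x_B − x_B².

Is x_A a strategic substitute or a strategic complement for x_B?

Expanding Ana's payoff: 221x_A + x_Bx_A − x_A².
∂π/∂x_A = 221 + x_B − 2x_A = 0, so x_A = 110.5 + 0.5x_B.
The best-response slope dx_A/dx_B = 0.5 > 0: the reaction function is upward-sloping, so the choices are strategic complements.

strategic complements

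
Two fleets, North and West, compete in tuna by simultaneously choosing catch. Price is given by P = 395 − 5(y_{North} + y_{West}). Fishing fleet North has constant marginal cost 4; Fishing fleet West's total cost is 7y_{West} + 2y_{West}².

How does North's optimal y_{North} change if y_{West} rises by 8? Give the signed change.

-4

Fishing fleet North's profit: π = y_{North}(395 − 5(y_{North} + y_{West})) − 4y_{North}.
∂π/∂y_{North} = 391 − 10y_{North} − 5y_{West} = 0, so y_{North} = 39.1 − 0.5y_{West}.
The reaction-function slope is −0.5, so an 8-unit rise in y_{West} moves y_{North} by −0.5 × 8 = −4. North's best response falls — the actions are strategic substitutes.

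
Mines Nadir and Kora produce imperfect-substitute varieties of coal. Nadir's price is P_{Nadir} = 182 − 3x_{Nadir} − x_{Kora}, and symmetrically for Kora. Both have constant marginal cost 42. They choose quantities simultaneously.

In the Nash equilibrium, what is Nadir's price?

102

Mine Nadir's profit: π = x_{Nadir}(182 − 3x_{Nadir} − x_{Kora}) − 42x_{Nadir}.
∂π/∂x_{Nadir} = 140 − 6x_{Nadir} − x_{Kora} = 0 ⇒ x_{Nadir} = 70/3 − (1/6)x_{Kora}.
Setting x_{Nadir} = x_{Kora} in the reaction function: x_{Nadir} = 70/3 − (1/6)x_{Nadir}, so x_{Nadir} = (70/3) / (7/6) = 20.
P_{Nadir} = 182 − 3·20 − 20 = 102.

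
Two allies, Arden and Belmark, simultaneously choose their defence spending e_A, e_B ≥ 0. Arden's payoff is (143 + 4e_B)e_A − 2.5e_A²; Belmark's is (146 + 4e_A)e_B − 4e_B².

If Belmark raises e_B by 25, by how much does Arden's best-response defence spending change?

20

Expanding Arden's payoff: 143e_A + 4e_Be_A − 2.5e_A².
∂π/∂e_A = 143 + 4e_B − 5e_A = 0, so e_A = 28.6 + 0.8e_B.
The reaction-function slope is 0.8, so a 25-unit rise in e_B moves e_A by 0.8 × 25 = 20. Arden's best response rises — the actions are strategic complements.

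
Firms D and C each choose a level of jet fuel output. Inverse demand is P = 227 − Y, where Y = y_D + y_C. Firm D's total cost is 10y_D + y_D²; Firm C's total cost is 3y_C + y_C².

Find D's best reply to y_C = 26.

Firm D's profit: π = y_D(227 − (y_D + y_C)) − 10y_D − y_D².
∂π/∂y_D = 217 − 4y_D − y_C = 0, so y_D = 54.25 − 0.25y_C.
At y_C = 26: y_D = 54.25 − 0.25·26 = 47.75.

47.75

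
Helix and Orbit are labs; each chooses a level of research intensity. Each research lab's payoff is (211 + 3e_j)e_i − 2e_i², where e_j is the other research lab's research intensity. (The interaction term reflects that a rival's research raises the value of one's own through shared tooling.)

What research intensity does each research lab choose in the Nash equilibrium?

211

Helix's payoff is (211 + 3e_O)e_H − 2e_H².
∂π/∂e_H = 211 + 3e_O − 4e_H = 0, so e_H = 52.75 + 0.75e_O.
The game is symmetric, so in equilibrium e_O = e_H: the reaction function gives 0.25e_H = 52.75, hence e_H = 211.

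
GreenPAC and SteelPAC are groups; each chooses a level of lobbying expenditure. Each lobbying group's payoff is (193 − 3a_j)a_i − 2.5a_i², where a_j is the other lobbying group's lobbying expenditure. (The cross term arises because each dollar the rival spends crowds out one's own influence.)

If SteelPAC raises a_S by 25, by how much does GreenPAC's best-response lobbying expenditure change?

GreenPAC's payoff is (193 − 3a_S)a_G − 2.5a_G².
∂π/∂a_G = 193 − 3a_S − 5a_G = 0, so a_G = 38.6 − 0.6a_S.
The reaction-function slope is −0.6, so a 25-unit rise in a_S moves a_G by −0.6 × 25 = −15. GreenPAC's best response falls — the actions are strategic substitutes.

-15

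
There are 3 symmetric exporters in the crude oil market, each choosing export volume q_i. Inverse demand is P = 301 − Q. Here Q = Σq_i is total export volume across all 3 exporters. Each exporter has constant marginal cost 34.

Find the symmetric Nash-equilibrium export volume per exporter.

66.75

A representative exporter's profit is π_i = q_i(301 − Q) − 34q_i, with Q = q_i + Σ_{j≠i} q_j.
First-order condition: 267 − 2q_i − Σ_{j≠i} q_j = 0.
With identical exporters, set every q_j = q: then 267 − 2q − 2q = 0, i.e. q = 267/4 = 66.75.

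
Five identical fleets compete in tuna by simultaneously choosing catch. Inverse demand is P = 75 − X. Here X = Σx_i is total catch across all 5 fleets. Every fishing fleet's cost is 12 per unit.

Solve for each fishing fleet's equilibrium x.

10.5

A representative fishing fleet's profit is π_i = x_i(75 − X) − 12x_i, with X = x_i + Σ_{j≠i} x_j.
First-order condition: 63 − 2x_i − Σ_{j≠i} x_j = 0.
In a symmetric equilibrium every fishing fleet chooses the same x, so Σ_{j≠i} x_j = 4x. The condition becomes 63 − 6x = 0, giving x = 63/6 = 10.5.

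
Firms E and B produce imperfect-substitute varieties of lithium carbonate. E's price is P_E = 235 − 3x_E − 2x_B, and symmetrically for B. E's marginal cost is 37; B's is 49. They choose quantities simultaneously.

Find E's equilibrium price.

113.5

Firm E's profit: π = x_E(235 − 3x_E − 2x_B) − 37x_E.
∂π/∂x_E = 198 − 6x_E − 2x_B = 0 ⇒ x_E = 33 − (1/3)x_B.
Similarly x_B = 31 − (1/3)x_E.
Plugging x_B into E's best response: x_E = 33 − (1/3)(31 − (1/3)x_E) ⇒ (8/9)x_E = 68/3, so x_E = 25.5.
Then x_B = 31 − (1/3)·25.5 = 22.5.
P_E = 235 − 3·25.5 − 2·22.5 = 113.5.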